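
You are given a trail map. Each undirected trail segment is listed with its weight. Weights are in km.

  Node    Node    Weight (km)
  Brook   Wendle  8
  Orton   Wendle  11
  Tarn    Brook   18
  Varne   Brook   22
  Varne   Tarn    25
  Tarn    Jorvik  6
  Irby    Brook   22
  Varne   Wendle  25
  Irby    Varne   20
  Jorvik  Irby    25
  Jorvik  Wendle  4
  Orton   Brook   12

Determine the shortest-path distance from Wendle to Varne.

25 km

Compare a few routes:
Wendle - Varne: 25 = 25
Wendle - Brook - Varne: 8+22 = 30
The minimum is 25 km via Wendle - Varne.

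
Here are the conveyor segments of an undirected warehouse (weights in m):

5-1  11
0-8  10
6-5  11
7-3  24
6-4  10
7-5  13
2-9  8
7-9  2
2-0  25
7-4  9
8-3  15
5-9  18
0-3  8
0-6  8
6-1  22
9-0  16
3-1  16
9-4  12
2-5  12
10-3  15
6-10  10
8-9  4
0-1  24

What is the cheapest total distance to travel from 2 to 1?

Running Dijkstra from 2:
2: 0
9: 8  (via 2)
7: 10  (via 9)
5: 12  (via 2)
8: 12  (via 9)
4: 19  (via 7)
0: 22  (via 8)
1: 23  (via 5)
Shortest route: 2 → 5 → 1 = 23 m.

23 m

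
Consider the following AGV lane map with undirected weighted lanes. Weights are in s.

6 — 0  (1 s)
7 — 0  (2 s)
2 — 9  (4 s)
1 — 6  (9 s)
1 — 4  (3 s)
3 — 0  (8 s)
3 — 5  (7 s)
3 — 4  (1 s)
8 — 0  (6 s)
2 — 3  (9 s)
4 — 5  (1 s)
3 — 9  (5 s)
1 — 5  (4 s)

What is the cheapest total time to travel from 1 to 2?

Shortest distances from 1:
1: 0
4: 3  (via 1)
3: 4  (via 4)
5: 4  (via 1)
6: 9  (via 1)
9: 9  (via 3)
0: 10  (via 6)
7: 12  (via 0)
2: 13  (via 3)
Shortest route: 1 → 4 → 3 → 2 = 13 s.

13 s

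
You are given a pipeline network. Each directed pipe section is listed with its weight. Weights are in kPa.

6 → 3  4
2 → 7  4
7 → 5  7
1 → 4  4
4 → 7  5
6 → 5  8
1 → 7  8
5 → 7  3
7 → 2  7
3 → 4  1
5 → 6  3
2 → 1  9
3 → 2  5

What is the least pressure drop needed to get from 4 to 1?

21 kPa

Compare a few routes:
4–7–5–6–3–2–1: 5+7+3+4+5+9 = 33
4–7–2–1: 5+7+9 = 21
Cheapest is 4–7–2–1 at 21 kPa.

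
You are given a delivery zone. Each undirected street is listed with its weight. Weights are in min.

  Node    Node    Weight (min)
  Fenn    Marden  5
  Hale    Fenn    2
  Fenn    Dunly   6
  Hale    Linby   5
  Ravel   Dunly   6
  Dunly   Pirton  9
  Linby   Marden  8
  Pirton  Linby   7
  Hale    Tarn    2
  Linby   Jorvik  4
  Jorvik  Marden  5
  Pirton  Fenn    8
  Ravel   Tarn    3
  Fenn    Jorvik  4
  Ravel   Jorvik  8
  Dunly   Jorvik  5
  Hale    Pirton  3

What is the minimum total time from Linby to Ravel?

10 min

Enumerating some paths:
Linby–Pirton–Hale–Tarn–Ravel: 7+3+2+3 = 15
Linby–Jorvik–Ravel: 4+8 = 12
Linby–Hale–Tarn–Ravel: 5+2+3 = 10
The minimum is 10 min via Linby–Hale–Tarn–Ravel.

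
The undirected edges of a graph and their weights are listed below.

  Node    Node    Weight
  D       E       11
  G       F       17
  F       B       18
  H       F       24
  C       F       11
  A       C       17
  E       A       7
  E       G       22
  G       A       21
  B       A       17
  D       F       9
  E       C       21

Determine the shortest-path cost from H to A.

51

Settle nodes by increasing distance from H:
H: 0
F: 24  (via H)
D: 33  (via F)
C: 35  (via F)
G: 41  (via F)
B: 42  (via F)
E: 44  (via D)
A: 51  (via E)
Shortest route: H–F–D–E–A = 51.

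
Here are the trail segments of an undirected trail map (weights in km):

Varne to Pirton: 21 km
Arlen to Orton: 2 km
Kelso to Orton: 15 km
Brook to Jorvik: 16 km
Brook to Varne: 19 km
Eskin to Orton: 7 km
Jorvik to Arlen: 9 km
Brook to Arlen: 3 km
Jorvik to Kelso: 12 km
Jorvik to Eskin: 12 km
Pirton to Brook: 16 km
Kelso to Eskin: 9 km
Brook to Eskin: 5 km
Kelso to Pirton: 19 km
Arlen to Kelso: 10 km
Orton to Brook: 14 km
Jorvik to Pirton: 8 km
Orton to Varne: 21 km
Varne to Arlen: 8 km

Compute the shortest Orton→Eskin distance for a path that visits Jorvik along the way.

Shortest Orton→Jorvik: Orton–Arlen–Jorvik = 11
Shortest Jorvik→Eskin: Jorvik–Eskin = 12
Total via Jorvik: 11 + 12 = 23 km.

23 km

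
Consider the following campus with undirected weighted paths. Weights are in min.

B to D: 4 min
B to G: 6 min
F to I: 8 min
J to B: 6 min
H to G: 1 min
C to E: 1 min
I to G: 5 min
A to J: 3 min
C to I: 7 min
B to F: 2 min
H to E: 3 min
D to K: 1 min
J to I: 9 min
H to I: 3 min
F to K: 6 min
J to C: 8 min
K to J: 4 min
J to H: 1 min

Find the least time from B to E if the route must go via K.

13 min

Shortest B→K: B → D → K = 5
Best K to E: K → J → H → E costing 8
Total via K: 5 + 8 = 13 min.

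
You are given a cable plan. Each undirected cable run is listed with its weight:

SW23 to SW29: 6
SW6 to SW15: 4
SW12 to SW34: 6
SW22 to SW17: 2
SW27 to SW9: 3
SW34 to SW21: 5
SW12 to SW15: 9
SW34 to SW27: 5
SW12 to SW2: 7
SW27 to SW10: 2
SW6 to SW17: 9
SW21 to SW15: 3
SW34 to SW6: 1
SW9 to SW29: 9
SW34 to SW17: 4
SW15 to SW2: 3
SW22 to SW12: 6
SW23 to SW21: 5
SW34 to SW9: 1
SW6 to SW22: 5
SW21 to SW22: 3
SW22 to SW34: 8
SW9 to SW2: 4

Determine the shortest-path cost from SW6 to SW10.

Enumerating some paths:
SW6–SW34–SW27–SW10: 1+5+2 = 8
SW6–SW34–SW9–SW27–SW10: 1+1+3+2 = 7
Cheapest is SW6–SW34–SW9–SW27–SW10 at 7.

7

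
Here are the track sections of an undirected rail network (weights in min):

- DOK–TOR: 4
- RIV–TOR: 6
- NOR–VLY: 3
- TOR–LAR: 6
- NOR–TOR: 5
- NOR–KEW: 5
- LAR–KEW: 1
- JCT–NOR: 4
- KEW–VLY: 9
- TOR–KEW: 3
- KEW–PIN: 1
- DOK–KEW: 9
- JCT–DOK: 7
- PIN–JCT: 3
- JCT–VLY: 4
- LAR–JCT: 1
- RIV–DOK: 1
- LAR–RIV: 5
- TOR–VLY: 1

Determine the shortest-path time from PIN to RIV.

7 min

Enumerating some paths:
PIN → JCT → LAR → RIV: 3+1+5 = 9
PIN → KEW → LAR → RIV: 1+1+5 = 7
PIN → KEW → TOR → DOK → RIV: 1+3+4+1 = 9
The minimum is 7 min via PIN → KEW → LAR → RIV.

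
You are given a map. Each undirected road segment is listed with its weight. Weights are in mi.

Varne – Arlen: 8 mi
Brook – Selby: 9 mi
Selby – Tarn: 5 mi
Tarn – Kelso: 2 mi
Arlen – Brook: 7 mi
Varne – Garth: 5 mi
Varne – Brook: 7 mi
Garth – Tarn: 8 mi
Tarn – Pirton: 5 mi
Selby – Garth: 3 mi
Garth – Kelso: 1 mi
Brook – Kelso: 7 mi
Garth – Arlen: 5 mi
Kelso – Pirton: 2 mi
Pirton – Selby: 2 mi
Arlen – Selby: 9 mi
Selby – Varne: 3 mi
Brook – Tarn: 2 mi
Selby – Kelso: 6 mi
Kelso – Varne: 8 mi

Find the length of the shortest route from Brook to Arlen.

7 mi

Enumerating some paths:
Brook - Arlen: 7 = 7
Brook - Kelso - Garth - Arlen: 7+1+5 = 13
Brook - Tarn - Kelso - Garth - Arlen: 2+2+1+5 = 10
Cheapest is Brook - Arlen at 7 mi.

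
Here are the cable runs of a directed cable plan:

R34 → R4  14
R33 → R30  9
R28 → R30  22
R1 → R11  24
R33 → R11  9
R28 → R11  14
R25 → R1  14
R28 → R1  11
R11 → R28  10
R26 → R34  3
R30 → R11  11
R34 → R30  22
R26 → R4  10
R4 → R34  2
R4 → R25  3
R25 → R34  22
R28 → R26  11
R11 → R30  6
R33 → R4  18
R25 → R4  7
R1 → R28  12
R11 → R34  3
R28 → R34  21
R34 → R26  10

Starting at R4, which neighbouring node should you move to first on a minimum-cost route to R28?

R25

Compare a few routes:
R4–R25–R1–R28: 3+14+12 = 29
R4–R25–R34–R30–R11–R28: 3+22+22+11+10 = 68
R4–R25–R1–R11–R28: 3+14+24+10 = 51
R4–R34–R30–R11–R28: 2+22+11+10 = 45
The minimum is 29 via R4–R25–R1–R28.
So from R4 the first move is to R25.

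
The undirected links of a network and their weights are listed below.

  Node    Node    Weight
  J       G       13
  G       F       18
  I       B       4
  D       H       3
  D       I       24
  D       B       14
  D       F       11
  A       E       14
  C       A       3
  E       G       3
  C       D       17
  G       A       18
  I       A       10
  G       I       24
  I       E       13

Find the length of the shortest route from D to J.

42

Enumerating some paths:
D → F → G → J: 11+18+13 = 42
D → B → I → E → G → J: 14+4+13+3+13 = 47
Cheapest is D → F → G → J at 42.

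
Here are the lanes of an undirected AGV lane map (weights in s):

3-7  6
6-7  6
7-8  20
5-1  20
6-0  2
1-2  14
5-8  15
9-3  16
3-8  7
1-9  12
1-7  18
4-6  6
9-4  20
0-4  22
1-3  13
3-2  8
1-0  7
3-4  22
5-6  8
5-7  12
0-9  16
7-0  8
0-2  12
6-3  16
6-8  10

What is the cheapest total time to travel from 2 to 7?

Settle nodes by increasing distance from 2:
2: 0
3: 8  (via 2)
0: 12  (via 2)
1: 14  (via 2)
6: 14  (via 0)
7: 14  (via 3)
Shortest route: 2 → 3 → 7 = 14 s.

14 s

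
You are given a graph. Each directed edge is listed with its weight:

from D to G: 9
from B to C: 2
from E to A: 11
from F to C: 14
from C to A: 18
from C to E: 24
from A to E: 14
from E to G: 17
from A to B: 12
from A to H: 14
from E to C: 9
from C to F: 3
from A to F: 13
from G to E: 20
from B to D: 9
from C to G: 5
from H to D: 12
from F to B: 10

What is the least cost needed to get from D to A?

Settle nodes by increasing distance from D:
D: 0
G: 9  (via D)
E: 29  (via G)
C: 38  (via E)
A: 40  (via E)
Shortest route: D–G–E–A = 40.

40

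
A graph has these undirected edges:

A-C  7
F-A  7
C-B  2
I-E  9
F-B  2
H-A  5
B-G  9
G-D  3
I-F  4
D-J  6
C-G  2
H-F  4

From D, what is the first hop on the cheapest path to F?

Candidate routes:
D → G → C → B → F: 3+2+2+2 = 9
D → G → B → F: 3+9+2 = 14
D → G → C → A → F: 3+2+7+7 = 19
D → G → C → A → H → F: 3+2+7+5+4 = 21
Cheapest is D → G → C → B → F at 9.
So from D the first move is to G.

G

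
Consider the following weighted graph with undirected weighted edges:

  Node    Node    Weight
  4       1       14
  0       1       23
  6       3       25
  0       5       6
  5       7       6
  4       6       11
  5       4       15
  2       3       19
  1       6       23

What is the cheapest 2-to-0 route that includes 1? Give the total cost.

90

Shortest 2→1: 2–3–6–1 = 67
Shortest 1→0: 1–0 = 23
Total via 1: 67 + 23 = 90.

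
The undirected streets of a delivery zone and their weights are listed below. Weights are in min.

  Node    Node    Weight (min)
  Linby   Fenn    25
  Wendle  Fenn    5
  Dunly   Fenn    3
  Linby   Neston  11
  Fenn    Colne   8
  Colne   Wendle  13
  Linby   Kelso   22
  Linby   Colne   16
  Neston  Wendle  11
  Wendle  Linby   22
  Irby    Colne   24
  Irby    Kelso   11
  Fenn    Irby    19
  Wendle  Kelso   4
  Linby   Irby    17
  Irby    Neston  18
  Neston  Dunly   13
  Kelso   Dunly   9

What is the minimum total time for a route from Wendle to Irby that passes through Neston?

Best Wendle to Neston: Wendle–Neston costing 11
Shortest Neston→Irby: Neston–Irby = 18
Total via Neston: 11 + 18 = 29 min.

29 min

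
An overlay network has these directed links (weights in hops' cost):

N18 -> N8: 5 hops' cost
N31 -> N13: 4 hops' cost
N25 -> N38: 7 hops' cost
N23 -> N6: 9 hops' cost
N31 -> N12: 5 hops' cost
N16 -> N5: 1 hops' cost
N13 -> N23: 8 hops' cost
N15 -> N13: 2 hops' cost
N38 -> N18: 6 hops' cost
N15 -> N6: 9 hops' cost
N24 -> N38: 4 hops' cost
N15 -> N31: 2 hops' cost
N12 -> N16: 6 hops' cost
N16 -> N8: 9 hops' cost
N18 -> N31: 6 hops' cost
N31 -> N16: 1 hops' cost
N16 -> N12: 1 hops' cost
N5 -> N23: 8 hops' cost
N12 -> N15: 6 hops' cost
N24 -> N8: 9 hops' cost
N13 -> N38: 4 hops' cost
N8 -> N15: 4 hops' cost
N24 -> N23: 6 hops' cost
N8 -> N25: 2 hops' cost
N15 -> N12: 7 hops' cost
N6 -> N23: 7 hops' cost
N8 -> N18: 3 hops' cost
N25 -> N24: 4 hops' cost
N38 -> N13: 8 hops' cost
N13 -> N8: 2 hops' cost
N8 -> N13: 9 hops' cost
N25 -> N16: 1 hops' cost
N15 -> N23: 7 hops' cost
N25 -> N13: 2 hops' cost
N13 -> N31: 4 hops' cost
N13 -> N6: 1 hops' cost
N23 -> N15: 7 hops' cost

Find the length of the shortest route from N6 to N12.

18 hops' cost

Candidate routes:
N6–N23–N15–N31–N16–N12: 7+7+2+1+1 = 18
N6–N23–N15–N12: 7+7+7 = 21
N6–N23–N15–N31–N12: 7+7+2+5 = 21
The minimum is 18 hops' cost via N6–N23–N15–N31–N16–N12.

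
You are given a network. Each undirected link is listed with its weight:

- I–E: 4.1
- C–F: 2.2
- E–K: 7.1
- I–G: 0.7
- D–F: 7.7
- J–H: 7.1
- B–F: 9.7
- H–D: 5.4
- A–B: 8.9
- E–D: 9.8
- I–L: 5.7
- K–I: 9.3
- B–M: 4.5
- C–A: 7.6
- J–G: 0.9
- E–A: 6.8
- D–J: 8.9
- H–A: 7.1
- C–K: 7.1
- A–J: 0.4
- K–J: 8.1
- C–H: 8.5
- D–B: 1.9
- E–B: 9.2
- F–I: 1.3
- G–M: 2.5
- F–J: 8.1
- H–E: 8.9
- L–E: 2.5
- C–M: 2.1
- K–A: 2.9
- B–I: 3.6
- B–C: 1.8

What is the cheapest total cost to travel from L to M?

8.9

Candidate routes:
L → E → I → G → M: 2.5+4.1+0.7+2.5 = 9.8
L → I → G → M: 5.7+0.7+2.5 = 8.9
Cheapest is L → I → G → M at 8.9.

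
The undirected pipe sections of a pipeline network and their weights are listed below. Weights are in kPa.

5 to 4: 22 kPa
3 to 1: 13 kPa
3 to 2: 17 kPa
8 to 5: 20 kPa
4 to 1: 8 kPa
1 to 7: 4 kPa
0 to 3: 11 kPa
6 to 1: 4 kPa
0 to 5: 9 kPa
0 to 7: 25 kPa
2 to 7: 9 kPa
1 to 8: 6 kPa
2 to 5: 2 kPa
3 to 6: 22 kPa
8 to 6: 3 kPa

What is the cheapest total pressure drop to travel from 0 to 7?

Shortest distances from 0:
0: 0
5: 9  (via 0)
2: 11  (via 5)
3: 11  (via 0)
7: 20  (via 2)
Shortest route: 0 → 5 → 2 → 7 = 20 kPa.

20 kPa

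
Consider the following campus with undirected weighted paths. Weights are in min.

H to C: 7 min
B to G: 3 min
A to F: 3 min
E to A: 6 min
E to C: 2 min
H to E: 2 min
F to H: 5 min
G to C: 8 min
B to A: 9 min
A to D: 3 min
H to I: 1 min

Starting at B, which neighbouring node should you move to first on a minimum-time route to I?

Enumerating some paths:
B - G - C - H - I: 3+8+7+1 = 19
B - G - C - E - H - I: 3+8+2+2+1 = 16
B - A - F - H - I: 9+3+5+1 = 18
B - A - E - H - I: 9+6+2+1 = 18
The minimum is 16 min via B - G - C - E - H - I.
So from B the first move is to G.

G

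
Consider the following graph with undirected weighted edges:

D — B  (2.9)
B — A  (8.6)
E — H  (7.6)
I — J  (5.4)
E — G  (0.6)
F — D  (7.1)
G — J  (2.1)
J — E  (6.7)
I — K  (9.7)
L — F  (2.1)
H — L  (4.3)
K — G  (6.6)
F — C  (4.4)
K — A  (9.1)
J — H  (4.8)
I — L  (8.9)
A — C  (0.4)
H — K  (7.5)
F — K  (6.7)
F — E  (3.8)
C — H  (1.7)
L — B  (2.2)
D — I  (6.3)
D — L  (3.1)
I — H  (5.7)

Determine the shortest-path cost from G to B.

8.7

Candidate routes:
G - E - F - L - D - B: 0.6+3.8+2.1+3.1+2.9 = 12.5
G - E - F - L - B: 0.6+3.8+2.1+2.2 = 8.7
The minimum is 8.7 via G - E - F - L - B.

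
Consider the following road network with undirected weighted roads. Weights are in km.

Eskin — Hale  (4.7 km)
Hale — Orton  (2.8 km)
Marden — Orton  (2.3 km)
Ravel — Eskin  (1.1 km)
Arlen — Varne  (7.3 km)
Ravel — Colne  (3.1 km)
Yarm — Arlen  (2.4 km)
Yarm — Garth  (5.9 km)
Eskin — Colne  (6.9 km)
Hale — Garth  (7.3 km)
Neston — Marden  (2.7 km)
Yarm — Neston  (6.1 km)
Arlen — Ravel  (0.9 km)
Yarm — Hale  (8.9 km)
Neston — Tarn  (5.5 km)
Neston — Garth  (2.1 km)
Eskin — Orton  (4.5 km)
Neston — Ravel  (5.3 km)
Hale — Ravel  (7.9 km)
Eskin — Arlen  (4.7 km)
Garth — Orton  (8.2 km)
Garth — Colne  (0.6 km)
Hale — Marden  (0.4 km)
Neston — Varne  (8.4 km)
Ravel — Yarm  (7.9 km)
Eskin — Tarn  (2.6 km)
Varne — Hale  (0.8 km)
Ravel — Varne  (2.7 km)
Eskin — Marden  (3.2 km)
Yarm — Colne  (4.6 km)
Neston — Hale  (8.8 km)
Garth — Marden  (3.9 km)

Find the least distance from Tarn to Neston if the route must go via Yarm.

Best Tarn to Yarm: Tarn → Eskin → Ravel → Arlen → Yarm costing 7
Shortest Yarm→Neston: Yarm → Neston = 6.1
Total via Yarm: 7 + 6.1 = 13.1 km.

13.1 km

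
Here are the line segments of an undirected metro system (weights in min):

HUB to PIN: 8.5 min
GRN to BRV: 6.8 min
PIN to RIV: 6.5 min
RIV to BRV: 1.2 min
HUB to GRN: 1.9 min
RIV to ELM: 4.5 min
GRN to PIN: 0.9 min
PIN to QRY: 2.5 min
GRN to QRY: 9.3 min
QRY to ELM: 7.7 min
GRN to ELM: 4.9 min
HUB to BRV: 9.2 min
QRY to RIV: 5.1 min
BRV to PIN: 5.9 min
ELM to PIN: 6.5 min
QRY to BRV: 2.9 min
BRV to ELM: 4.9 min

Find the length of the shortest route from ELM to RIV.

4.5 min

Running Dijkstra from ELM:
ELM: 0
RIV: 4.5  (via ELM)
Shortest route: ELM → RIV = 4.5 min.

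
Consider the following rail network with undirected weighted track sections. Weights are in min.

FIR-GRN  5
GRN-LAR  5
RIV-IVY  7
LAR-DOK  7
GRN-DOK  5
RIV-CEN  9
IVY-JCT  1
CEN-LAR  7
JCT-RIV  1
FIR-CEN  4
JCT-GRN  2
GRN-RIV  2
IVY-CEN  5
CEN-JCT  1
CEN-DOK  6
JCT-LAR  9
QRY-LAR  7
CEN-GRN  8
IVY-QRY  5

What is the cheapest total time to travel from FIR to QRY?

11 min

Settle nodes by increasing distance from FIR:
FIR: 0
CEN: 4  (via FIR)
JCT: 5  (via CEN)
GRN: 5  (via FIR)
RIV: 6  (via JCT)
IVY: 6  (via JCT)
LAR: 10  (via GRN)
DOK: 10  (via CEN)
QRY: 11  (via IVY)
Shortest route: FIR → CEN → JCT → IVY → QRY = 11 min.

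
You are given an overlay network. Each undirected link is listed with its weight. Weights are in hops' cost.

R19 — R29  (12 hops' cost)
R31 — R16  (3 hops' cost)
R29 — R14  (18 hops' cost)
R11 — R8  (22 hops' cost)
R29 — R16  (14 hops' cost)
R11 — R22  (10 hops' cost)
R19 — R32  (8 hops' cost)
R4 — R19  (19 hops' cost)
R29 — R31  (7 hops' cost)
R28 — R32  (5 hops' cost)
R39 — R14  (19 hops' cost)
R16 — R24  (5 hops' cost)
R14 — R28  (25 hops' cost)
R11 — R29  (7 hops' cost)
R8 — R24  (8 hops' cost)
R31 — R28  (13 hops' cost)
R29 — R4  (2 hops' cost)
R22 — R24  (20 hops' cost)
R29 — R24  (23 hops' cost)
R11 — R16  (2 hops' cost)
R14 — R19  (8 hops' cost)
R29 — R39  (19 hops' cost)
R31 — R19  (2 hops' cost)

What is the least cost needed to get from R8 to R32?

26 hops' cost

Compare a few routes:
R8–R11–R16–R31–R19–R32: 22+2+3+2+8 = 37
R8–R24–R16–R31–R19–R32: 8+5+3+2+8 = 26
R8–R24–R16–R11–R29–R31–R19–R32: 8+5+2+7+7+2+8 = 39
R8–R24–R16–R31–R28–R32: 8+5+3+13+5 = 34
The minimum is 26 hops' cost via R8–R24–R16–R31–R19–R32.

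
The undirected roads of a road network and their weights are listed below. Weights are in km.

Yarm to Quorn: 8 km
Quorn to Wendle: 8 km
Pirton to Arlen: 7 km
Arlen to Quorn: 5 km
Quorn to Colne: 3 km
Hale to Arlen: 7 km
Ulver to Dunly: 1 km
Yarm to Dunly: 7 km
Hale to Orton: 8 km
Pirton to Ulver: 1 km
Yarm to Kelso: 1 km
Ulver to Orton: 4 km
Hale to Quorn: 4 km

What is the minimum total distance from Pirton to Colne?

15 km

Candidate routes:
Pirton - Ulver - Orton - Hale - Quorn - Colne: 1+4+8+4+3 = 20
Pirton - Arlen - Quorn - Colne: 7+5+3 = 15
Pirton - Ulver - Dunly - Yarm - Quorn - Colne: 1+1+7+8+3 = 20
Cheapest is Pirton - Arlen - Quorn - Colne at 15 km.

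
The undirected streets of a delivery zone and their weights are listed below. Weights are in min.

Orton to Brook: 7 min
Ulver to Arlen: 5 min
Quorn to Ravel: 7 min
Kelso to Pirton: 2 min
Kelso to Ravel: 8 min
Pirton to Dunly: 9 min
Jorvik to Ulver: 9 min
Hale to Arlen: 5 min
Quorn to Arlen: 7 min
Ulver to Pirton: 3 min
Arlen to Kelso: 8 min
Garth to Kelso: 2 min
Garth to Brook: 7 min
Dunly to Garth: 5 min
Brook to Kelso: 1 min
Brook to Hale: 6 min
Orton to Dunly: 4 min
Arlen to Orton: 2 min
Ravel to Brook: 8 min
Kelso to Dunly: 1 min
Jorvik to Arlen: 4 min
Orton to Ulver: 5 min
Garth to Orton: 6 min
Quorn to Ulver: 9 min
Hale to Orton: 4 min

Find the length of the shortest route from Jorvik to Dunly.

10 min

Settle nodes by increasing distance from Jorvik:
Jorvik: 0
Arlen: 4  (via Jorvik)
Orton: 6  (via Arlen)
Ulver: 9  (via Jorvik)
Hale: 9  (via Arlen)
Dunly: 10  (via Orton)
Shortest route: Jorvik–Arlen–Orton–Dunly = 10 min.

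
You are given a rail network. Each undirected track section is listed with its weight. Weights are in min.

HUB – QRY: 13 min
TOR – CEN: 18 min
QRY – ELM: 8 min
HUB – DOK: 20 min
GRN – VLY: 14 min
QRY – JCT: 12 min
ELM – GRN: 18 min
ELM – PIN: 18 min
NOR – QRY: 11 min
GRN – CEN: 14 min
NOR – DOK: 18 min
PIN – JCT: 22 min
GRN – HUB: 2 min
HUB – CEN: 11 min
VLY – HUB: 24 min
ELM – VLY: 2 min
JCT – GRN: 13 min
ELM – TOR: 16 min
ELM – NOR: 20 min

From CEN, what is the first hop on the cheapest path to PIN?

Enumerating some paths:
CEN - HUB - GRN - VLY - ELM - PIN: 11+2+14+2+18 = 47
CEN - GRN - VLY - ELM - PIN: 14+14+2+18 = 48
Cheapest is CEN - HUB - GRN - VLY - ELM - PIN at 47 min.
So from CEN the first move is to HUB.

HUB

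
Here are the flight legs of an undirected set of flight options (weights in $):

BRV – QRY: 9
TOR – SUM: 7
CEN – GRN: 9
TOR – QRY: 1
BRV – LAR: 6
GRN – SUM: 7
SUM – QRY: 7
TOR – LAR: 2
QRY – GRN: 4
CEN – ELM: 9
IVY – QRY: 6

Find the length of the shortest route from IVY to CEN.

$19

Enumerating some paths:
IVY → QRY → SUM → GRN → CEN: 6+7+7+9 = 29
IVY → QRY → GRN → CEN: 6+4+9 = 19
The minimum is $19 via IVY → QRY → GRN → CEN.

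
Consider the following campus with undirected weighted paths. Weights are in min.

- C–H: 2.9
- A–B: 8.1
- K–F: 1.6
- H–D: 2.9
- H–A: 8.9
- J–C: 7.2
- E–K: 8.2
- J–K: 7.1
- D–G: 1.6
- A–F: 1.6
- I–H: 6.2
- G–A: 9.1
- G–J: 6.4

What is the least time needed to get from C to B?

Running Dijkstra from C:
C: 0
H: 2.9  (via C)
D: 5.8  (via H)
J: 7.2  (via C)
G: 7.4  (via D)
I: 9.1  (via H)
A: 11.8  (via H)
F: 13.4  (via A)
K: 14.3  (via J)
B: 19.9  (via A)
Shortest route: C–H–A–B = 19.9 min.

19.9 min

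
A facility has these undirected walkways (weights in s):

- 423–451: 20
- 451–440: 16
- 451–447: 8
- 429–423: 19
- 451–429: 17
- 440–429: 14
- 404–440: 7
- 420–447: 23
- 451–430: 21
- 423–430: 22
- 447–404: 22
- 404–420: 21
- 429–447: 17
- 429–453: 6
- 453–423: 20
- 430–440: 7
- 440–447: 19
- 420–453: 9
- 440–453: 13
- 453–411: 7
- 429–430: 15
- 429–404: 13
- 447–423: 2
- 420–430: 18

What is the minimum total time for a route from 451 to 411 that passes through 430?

Best 451 to 430: 451 → 430 costing 21
Shortest 430→411: 430 → 440 → 453 → 411 = 27
Total via 430: 21 + 27 = 48 s.

48 s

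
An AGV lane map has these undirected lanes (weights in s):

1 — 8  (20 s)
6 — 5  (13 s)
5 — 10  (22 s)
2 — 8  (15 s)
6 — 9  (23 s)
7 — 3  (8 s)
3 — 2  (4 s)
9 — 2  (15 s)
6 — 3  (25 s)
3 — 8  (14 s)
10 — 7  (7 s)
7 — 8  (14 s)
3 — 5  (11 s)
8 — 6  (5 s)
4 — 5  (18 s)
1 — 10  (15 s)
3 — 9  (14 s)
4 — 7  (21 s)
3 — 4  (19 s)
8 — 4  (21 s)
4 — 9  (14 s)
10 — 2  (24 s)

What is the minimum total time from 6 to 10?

Running Dijkstra from 6:
6: 0
8: 5  (via 6)
5: 13  (via 6)
3: 19  (via 8)
7: 19  (via 8)
2: 20  (via 8)
9: 23  (via 6)
1: 25  (via 8)
4: 26  (via 8)
10: 26  (via 7)
Shortest route: 6 → 8 → 7 → 10 = 26 s.

26 s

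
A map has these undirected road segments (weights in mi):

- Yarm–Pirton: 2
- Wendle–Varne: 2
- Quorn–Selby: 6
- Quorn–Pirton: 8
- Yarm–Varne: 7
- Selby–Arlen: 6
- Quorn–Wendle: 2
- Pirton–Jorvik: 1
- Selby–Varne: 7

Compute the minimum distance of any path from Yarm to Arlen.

Shortest distances from Yarm:
Yarm: 0
Pirton: 2  (via Yarm)
Jorvik: 3  (via Pirton)
Varne: 7  (via Yarm)
Wendle: 9  (via Varne)
Quorn: 10  (via Pirton)
Selby: 14  (via Varne)
Arlen: 20  (via Selby)
Shortest route: Yarm–Varne–Selby–Arlen = 20 mi.

20 mi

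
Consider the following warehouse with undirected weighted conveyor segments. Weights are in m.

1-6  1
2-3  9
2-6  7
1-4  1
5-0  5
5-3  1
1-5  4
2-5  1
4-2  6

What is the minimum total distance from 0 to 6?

10 m

Compare a few routes:
0 - 5 - 1 - 6: 5+4+1 = 10
0 - 5 - 2 - 4 - 1 - 6: 5+1+6+1+1 = 14
0 - 5 - 2 - 6: 5+1+7 = 13
Cheapest is 0 - 5 - 1 - 6 at 10 m.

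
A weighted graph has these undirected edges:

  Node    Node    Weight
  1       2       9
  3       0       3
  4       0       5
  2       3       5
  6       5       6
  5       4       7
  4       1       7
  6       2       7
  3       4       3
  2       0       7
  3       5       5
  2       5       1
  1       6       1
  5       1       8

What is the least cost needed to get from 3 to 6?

11

Shortest distances from 3:
3: 0
0: 3  (via 3)
4: 3  (via 3)
2: 5  (via 3)
5: 5  (via 3)
1: 10  (via 4)
6: 11  (via 5)
Shortest route: 3–5–6 = 11.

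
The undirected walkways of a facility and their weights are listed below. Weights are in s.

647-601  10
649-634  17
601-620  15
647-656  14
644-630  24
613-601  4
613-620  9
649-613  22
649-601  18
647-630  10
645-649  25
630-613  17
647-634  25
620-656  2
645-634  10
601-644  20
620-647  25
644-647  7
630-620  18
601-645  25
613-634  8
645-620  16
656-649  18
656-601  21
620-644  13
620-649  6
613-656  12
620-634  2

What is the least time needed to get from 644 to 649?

Settle nodes by increasing distance from 644:
644: 0
647: 7  (via 644)
620: 13  (via 644)
656: 15  (via 620)
634: 15  (via 620)
601: 17  (via 647)
630: 17  (via 647)
649: 19  (via 620)
Shortest route: 644 → 620 → 649 = 19 s.

19 s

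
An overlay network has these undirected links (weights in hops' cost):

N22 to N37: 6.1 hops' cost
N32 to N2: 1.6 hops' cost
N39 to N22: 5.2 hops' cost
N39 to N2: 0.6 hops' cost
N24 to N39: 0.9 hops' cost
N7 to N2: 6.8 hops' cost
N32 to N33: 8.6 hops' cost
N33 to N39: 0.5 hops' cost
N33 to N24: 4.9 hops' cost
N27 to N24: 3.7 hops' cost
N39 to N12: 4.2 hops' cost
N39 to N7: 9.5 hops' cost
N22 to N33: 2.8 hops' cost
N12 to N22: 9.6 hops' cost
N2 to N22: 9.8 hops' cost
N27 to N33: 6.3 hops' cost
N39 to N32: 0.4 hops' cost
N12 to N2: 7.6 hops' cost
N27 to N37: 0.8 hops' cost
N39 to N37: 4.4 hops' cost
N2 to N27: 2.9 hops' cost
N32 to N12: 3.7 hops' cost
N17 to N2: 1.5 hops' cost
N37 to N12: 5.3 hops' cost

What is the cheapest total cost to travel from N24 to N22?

4.2 hops' cost

Candidate routes:
N24–N39–N22: 0.9+5.2 = 6.1
N24–N33–N22: 4.9+2.8 = 7.7
N24–N39–N33–N22: 0.9+0.5+2.8 = 4.2
Cheapest is N24–N39–N33–N22 at 4.2 hops' cost.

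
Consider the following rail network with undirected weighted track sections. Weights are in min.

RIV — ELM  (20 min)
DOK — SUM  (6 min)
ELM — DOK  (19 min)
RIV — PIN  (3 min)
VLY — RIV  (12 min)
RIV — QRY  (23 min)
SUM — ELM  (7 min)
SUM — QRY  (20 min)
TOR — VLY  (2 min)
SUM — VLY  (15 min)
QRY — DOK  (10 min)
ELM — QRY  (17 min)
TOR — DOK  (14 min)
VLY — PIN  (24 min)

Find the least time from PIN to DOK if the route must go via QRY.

Best PIN to QRY: PIN → RIV → QRY costing 26
Best QRY to DOK: QRY → DOK costing 10
Total via QRY: 26 + 10 = 36 min.

36 min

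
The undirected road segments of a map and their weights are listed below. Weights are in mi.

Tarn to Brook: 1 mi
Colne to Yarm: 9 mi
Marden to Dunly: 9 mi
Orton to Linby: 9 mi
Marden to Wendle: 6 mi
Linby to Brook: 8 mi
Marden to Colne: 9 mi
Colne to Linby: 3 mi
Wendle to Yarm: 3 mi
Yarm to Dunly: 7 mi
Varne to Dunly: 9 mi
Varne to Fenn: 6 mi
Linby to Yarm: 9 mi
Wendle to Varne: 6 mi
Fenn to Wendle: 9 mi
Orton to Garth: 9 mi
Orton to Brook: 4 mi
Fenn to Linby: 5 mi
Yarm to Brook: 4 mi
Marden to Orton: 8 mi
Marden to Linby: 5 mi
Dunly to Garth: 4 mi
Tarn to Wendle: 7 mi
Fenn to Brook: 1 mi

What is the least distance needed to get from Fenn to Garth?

14 mi

Enumerating some paths:
Fenn - Brook - Yarm - Dunly - Garth: 1+4+7+4 = 16
Fenn - Varne - Dunly - Garth: 6+9+4 = 19
Fenn - Brook - Orton - Garth: 1+4+9 = 14
Fenn - Wendle - Yarm - Dunly - Garth: 9+3+7+4 = 23
Cheapest is Fenn - Brook - Orton - Garth at 14 mi.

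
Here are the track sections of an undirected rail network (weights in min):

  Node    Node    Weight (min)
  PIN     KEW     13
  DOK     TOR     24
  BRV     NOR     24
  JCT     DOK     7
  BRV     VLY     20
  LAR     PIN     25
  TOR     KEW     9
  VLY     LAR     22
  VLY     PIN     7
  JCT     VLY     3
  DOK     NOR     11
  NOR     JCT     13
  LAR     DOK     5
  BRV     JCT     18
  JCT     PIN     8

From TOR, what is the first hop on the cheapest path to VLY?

Candidate routes:
TOR–KEW–PIN–JCT–VLY: 9+13+8+3 = 33
TOR–KEW–PIN–VLY: 9+13+7 = 29
TOR–DOK–JCT–VLY: 24+7+3 = 34
The minimum is 29 min via TOR–KEW–PIN–VLY.
So from TOR the first move is to KEW.

KEW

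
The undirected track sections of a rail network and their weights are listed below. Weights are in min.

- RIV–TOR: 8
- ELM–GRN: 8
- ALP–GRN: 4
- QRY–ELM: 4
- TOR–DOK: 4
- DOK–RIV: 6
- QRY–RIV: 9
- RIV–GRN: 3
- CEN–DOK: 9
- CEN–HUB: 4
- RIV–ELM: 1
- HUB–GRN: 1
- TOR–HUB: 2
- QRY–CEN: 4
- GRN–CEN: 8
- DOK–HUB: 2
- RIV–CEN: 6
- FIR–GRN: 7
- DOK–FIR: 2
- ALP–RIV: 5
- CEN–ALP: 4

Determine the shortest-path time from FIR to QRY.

Compare a few routes:
FIR–DOK–RIV–ELM–QRY: 2+6+1+4 = 13
FIR–DOK–HUB–CEN–QRY: 2+2+4+4 = 12
The minimum is 12 min via FIR–DOK–HUB–CEN–QRY.

12 min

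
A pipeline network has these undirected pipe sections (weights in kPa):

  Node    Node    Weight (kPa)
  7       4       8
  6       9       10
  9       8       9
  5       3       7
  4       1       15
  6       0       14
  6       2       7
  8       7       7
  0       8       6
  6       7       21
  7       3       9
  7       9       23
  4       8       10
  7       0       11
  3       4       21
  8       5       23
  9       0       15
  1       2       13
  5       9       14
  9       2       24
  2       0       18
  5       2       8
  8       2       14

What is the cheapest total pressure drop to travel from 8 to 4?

Compare a few routes:
8 → 0 → 7 → 4: 6+11+8 = 25
8 → 4: 10 = 10
8 → 7 → 4: 7+8 = 15
The minimum is 10 kPa via 8 → 4.

10 kPa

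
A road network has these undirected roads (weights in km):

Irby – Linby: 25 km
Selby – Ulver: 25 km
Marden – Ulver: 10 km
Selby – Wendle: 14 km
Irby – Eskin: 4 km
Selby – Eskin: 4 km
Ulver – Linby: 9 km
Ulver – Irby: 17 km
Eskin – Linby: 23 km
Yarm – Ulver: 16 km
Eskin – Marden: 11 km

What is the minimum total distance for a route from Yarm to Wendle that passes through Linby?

Shortest Yarm→Linby: Yarm–Ulver–Linby = 25
Shortest Linby→Wendle: Linby–Eskin–Selby–Wendle = 41
Total via Linby: 25 + 41 = 66 km.

66 km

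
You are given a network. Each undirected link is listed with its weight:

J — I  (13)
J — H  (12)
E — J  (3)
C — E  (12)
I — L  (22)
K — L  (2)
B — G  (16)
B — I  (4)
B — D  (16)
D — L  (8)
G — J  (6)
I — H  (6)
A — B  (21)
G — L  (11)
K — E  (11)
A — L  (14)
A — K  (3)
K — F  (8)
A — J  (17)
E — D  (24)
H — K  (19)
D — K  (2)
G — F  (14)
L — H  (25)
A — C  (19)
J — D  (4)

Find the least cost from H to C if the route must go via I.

Shortest H→I: H–I = 6
Best I to C: I–J–E–C costing 28
Total via I: 6 + 28 = 34.

34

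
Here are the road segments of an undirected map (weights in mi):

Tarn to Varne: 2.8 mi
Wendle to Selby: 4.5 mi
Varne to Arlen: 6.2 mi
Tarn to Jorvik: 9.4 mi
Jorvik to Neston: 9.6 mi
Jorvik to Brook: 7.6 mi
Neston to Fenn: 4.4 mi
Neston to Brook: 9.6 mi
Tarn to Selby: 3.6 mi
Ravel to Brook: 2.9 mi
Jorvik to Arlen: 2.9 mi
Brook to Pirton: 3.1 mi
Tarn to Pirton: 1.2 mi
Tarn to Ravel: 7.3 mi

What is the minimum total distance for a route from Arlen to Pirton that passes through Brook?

13.6 mi

Shortest Arlen→Brook: Arlen → Jorvik → Brook = 10.5
Best Brook to Pirton: Brook → Pirton costing 3.1
Total via Brook: 10.5 + 3.1 = 13.6 mi.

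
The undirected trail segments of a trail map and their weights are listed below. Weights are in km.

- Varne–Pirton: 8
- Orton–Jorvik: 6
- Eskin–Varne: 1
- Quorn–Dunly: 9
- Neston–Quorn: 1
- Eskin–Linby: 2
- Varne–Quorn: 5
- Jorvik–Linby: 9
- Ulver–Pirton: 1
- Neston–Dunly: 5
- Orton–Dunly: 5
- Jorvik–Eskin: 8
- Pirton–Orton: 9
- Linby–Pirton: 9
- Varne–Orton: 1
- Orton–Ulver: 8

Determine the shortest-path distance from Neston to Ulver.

Enumerating some paths:
Neston → Dunly → Orton → Ulver: 5+5+8 = 18
Neston → Quorn → Varne → Orton → Pirton → Ulver: 1+5+1+9+1 = 17
Neston → Quorn → Varne → Orton → Ulver: 1+5+1+8 = 15
Cheapest is Neston → Quorn → Varne → Orton → Ulver at 15 km.

15 km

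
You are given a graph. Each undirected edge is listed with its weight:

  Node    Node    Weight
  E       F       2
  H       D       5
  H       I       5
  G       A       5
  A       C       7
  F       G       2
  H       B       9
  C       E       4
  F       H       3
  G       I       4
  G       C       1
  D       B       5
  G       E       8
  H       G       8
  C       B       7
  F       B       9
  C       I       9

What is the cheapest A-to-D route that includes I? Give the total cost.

Best A to I: A–G–I costing 9
Shortest I→D: I–H–D = 10
Total via I: 9 + 10 = 19.

19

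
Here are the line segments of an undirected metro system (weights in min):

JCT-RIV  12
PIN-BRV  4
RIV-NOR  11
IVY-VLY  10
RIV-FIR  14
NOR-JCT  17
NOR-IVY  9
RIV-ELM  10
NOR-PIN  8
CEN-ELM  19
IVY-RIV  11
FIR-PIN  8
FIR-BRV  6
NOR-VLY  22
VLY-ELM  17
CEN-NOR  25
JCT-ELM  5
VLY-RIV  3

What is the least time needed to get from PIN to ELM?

Compare a few routes:
PIN - FIR - RIV - ELM: 8+14+10 = 32
PIN - NOR - RIV - ELM: 8+11+10 = 29
PIN - NOR - JCT - ELM: 8+17+5 = 30
The minimum is 29 min via PIN - NOR - RIV - ELM.

29 min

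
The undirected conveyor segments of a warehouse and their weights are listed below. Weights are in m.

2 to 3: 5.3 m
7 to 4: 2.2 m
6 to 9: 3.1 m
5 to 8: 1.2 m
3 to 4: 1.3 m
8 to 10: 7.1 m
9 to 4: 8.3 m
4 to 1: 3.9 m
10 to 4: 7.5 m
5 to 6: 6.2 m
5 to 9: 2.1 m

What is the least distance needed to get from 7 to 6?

13.6 m

Settle nodes by increasing distance from 7:
7: 0
4: 2.2  (via 7)
3: 3.5  (via 4)
1: 6.1  (via 4)
2: 8.8  (via 3)
10: 9.7  (via 4)
9: 10.5  (via 4)
5: 12.6  (via 9)
6: 13.6  (via 9)
Shortest route: 7–4–9–6 = 13.6 m.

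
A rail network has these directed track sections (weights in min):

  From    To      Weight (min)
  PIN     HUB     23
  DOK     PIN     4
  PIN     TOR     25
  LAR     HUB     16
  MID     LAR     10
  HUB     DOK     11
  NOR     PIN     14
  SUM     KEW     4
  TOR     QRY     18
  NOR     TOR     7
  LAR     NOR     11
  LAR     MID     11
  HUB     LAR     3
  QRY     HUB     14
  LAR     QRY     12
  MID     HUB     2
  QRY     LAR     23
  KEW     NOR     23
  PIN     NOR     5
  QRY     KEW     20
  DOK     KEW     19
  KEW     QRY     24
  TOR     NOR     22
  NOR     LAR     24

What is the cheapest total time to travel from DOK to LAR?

30 min

Running Dijkstra from DOK:
DOK: 0
PIN: 4  (via DOK)
NOR: 9  (via PIN)
TOR: 16  (via NOR)
KEW: 19  (via DOK)
HUB: 27  (via PIN)
LAR: 30  (via HUB)
Shortest route: DOK–PIN–HUB–LAR = 30 min.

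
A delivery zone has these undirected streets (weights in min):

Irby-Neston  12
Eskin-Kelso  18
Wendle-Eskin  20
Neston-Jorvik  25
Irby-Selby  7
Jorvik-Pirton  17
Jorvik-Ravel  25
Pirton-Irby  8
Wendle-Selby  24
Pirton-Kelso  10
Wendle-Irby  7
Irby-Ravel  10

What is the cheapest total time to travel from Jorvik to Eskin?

Candidate routes:
Jorvik → Ravel → Irby → Wendle → Eskin: 25+10+7+20 = 62
Jorvik → Pirton → Kelso → Eskin: 17+10+18 = 45
Jorvik → Neston → Irby → Wendle → Eskin: 25+12+7+20 = 64
Jorvik → Pirton → Irby → Wendle → Eskin: 17+8+7+20 = 52
Cheapest is Jorvik → Pirton → Kelso → Eskin at 45 min.

45 min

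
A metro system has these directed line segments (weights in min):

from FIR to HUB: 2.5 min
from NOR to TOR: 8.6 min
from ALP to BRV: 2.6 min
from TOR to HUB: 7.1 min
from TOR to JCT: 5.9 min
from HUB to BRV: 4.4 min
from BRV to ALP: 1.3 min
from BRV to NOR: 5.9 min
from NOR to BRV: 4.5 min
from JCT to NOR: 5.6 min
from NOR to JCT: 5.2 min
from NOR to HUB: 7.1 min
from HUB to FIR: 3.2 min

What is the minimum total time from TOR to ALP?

Running Dijkstra from TOR:
TOR: 0
JCT: 5.9  (via TOR)
HUB: 7.1  (via TOR)
FIR: 10.3  (via HUB)
BRV: 11.5  (via HUB)
NOR: 11.5  (via JCT)
ALP: 12.8  (via BRV)
Shortest route: TOR → HUB → BRV → ALP = 12.8 min.

12.8 min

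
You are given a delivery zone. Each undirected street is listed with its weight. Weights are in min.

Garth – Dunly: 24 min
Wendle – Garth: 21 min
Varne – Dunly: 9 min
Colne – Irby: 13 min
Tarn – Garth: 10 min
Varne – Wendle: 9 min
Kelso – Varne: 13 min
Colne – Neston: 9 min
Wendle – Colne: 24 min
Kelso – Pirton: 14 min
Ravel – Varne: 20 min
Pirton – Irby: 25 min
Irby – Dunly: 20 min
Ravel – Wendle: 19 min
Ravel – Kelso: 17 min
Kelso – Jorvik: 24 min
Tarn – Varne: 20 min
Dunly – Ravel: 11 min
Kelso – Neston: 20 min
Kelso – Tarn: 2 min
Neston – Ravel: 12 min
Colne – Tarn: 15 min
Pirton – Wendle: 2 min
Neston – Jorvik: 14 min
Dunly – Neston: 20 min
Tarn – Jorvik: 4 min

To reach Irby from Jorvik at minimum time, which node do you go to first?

Tarn

Candidate routes:
Jorvik - Tarn - Colne - Irby: 4+15+13 = 32
Jorvik - Neston - Colne - Irby: 14+9+13 = 36
The minimum is 32 min via Jorvik - Tarn - Colne - Irby.
So from Jorvik the first move is to Tarn.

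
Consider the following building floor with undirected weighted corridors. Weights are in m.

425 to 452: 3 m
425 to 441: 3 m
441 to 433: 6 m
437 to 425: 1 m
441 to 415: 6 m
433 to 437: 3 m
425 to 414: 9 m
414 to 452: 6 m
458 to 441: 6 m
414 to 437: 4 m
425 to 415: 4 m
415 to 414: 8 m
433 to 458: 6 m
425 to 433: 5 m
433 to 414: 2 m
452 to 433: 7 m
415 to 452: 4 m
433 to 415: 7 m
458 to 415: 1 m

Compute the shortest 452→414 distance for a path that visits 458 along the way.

Shortest 452→458: 452 → 415 → 458 = 5
Best 458 to 414: 458 → 433 → 414 costing 8
Total via 458: 5 + 8 = 13 m.

13 m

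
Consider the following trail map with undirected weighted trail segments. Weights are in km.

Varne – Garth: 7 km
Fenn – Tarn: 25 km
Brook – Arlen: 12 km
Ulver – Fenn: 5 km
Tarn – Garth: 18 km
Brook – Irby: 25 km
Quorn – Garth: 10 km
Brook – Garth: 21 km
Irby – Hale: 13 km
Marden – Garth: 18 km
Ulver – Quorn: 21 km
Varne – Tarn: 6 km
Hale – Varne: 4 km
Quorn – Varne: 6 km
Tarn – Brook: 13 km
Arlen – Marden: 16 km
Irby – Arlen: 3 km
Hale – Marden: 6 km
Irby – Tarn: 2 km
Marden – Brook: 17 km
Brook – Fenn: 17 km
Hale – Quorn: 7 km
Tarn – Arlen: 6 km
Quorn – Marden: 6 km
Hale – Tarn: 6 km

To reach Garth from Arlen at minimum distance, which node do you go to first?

Irby

Enumerating some paths:
Arlen → Irby → Tarn → Hale → Varne → Garth: 3+2+6+4+7 = 22
Arlen → Tarn → Varne → Garth: 6+6+7 = 19
Arlen → Irby → Tarn → Garth: 3+2+18 = 23
Arlen → Irby → Tarn → Varne → Garth: 3+2+6+7 = 18
Cheapest is Arlen → Irby → Tarn → Varne → Garth at 18 km.
So from Arlen the first move is to Irby.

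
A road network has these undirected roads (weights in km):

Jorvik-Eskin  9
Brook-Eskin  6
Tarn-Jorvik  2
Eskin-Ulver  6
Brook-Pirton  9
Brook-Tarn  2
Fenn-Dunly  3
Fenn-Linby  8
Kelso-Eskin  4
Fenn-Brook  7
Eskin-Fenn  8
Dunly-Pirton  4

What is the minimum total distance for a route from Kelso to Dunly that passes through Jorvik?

Shortest Kelso→Jorvik: Kelso–Eskin–Jorvik = 13
Shortest Jorvik→Dunly: Jorvik–Tarn–Brook–Fenn–Dunly = 14
Total via Jorvik: 13 + 14 = 27 km.

27 km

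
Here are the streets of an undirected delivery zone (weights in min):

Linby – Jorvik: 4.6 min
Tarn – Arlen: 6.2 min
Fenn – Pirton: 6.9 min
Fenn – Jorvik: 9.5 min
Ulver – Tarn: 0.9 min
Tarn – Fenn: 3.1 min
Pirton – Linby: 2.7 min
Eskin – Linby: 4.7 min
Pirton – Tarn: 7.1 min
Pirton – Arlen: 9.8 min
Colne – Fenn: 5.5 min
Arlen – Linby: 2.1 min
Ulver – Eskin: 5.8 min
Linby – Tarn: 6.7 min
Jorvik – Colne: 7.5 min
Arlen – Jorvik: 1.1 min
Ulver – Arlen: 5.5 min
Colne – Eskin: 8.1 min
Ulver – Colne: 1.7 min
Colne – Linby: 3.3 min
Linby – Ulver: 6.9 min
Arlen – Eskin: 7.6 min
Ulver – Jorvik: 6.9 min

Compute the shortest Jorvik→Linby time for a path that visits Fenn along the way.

Shortest Jorvik→Fenn: Jorvik → Fenn = 9.5
Best Fenn to Linby: Fenn → Colne → Linby costing 8.8
Total via Fenn: 9.5 + 8.8 = 18.3 min.

18.3 min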